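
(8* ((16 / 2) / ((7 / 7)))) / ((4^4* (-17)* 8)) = -0.00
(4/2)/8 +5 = 21/4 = 5.25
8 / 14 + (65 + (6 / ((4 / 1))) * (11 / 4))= 69.70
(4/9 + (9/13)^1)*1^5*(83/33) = 11039/3861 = 2.86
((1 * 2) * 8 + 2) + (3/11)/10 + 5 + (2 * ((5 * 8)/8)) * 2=4733/110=43.03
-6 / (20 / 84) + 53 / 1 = 139 / 5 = 27.80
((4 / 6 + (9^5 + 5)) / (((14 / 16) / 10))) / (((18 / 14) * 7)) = 14173120 / 189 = 74990.05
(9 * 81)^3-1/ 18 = 6973568801/ 18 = 387420488.94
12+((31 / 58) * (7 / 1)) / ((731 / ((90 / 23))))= 5860689 / 487577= 12.02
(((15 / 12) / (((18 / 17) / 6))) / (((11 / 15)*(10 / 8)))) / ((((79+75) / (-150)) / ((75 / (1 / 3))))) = -1434375 / 847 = -1693.48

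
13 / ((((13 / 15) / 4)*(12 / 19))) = 95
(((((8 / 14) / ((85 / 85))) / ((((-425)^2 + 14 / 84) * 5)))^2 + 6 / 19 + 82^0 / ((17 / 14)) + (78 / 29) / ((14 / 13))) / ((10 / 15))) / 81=49014177237763376767 / 727762026772641127050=0.07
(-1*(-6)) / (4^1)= 3 / 2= 1.50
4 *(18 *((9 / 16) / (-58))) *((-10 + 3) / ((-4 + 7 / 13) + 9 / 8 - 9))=-0.43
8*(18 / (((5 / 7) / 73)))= 14716.80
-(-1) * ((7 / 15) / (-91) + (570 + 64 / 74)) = 4118753 / 7215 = 570.86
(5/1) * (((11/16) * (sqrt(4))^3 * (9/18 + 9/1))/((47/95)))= 99275/188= 528.06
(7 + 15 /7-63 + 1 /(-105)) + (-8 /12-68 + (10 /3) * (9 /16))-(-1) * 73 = -5719 /120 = -47.66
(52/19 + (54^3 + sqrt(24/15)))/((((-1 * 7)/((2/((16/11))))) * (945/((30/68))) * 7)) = -8227637/3988404 - 11 * sqrt(10)/2099160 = -2.06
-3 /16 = -0.19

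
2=2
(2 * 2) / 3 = 4 / 3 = 1.33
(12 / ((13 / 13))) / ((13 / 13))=12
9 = 9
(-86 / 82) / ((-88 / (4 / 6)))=43 / 5412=0.01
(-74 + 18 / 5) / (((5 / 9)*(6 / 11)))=-5808 / 25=-232.32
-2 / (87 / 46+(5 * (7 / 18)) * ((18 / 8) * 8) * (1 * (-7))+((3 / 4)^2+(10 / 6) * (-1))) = 2208 / 269611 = 0.01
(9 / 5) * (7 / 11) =1.15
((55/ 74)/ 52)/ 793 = 55/ 3051464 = 0.00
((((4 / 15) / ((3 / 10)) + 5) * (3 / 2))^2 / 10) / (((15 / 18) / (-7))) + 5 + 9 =-15463 / 300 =-51.54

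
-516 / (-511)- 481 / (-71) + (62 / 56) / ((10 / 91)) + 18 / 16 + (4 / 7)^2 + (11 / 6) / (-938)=19713481093 / 1020947340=19.31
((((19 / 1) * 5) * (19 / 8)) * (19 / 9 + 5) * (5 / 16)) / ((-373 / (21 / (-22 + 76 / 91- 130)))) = 302575 / 1620312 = 0.19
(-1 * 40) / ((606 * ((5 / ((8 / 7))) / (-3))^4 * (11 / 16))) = -7077888 / 333438875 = -0.02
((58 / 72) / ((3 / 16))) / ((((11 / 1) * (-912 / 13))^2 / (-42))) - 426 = -48232245059 / 113221152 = -426.00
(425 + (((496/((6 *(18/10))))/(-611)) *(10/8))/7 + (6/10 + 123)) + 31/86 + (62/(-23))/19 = 11908884906479/21699658890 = 548.81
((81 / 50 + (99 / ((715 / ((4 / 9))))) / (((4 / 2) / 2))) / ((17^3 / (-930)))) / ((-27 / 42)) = 474362 / 958035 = 0.50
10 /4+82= 169 /2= 84.50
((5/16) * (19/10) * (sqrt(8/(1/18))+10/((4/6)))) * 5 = 2565/32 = 80.16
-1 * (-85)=85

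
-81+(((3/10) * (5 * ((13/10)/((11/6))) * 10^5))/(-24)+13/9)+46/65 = -29026136/6435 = -4510.67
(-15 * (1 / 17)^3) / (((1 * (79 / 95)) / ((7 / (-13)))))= 9975 / 5045651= 0.00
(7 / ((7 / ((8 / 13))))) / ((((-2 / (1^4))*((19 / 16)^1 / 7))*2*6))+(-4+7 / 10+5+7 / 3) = 9589 / 2470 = 3.88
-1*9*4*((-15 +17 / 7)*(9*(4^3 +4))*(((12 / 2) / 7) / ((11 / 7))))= 1057536 / 7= 151076.57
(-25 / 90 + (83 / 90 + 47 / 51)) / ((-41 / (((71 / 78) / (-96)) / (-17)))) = -42529 / 1996319520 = -0.00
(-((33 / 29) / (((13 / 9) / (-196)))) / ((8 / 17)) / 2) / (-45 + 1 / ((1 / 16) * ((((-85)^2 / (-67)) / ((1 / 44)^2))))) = -216284139225 / 59325009536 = -3.65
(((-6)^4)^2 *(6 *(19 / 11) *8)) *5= 7659048960 / 11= 696277178.18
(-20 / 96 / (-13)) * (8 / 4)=0.03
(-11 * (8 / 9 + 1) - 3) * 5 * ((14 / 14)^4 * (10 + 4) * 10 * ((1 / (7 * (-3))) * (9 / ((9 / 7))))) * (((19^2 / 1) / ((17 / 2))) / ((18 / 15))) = 270389000 / 1377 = 196360.93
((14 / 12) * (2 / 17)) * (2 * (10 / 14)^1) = 10 / 51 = 0.20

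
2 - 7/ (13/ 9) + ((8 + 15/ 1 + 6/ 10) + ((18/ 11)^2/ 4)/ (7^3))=55992812/ 2697695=20.76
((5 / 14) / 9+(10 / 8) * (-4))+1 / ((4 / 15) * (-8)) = -5.43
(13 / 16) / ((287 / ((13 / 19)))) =169 / 87248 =0.00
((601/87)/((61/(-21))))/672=-601/169824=-0.00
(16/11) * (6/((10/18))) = 864/55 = 15.71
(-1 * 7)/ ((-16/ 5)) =35/ 16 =2.19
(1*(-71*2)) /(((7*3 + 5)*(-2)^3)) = 71 /104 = 0.68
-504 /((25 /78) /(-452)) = 17769024 /25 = 710760.96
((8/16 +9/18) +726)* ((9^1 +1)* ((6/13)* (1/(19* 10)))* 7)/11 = 30534/2717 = 11.24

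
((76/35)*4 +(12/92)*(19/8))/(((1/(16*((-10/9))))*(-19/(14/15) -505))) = 0.30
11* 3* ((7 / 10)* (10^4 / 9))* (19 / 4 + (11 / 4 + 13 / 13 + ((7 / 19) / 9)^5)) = 95695211961618500 / 438633509553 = 218166.67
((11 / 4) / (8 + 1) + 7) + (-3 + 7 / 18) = 169 / 36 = 4.69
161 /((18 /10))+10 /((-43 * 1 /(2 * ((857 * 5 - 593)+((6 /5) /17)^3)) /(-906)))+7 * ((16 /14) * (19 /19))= 1555889.22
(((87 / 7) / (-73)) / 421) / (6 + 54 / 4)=-58 / 2796703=-0.00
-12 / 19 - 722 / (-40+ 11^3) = -29210 / 24529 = -1.19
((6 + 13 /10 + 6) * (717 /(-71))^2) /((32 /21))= 1435850577 /1613120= 890.11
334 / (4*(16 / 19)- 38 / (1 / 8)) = -3173 / 2856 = -1.11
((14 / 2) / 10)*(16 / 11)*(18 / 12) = 84 / 55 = 1.53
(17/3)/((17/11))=11/3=3.67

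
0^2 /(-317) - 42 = -42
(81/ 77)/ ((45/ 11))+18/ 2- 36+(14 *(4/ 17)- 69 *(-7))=273433/ 595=459.55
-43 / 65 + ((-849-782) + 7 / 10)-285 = -49815 / 26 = -1915.96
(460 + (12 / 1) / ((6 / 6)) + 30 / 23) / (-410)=-5443 / 4715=-1.15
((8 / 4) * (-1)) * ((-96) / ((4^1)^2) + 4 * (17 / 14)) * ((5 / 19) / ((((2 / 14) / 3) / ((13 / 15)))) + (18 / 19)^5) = 219980464 / 17332693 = 12.69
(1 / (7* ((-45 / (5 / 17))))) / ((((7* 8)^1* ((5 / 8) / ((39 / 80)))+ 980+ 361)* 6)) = -13 / 118022058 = -0.00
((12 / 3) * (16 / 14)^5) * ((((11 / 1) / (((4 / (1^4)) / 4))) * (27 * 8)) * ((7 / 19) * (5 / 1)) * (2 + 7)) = 14014218240 / 45619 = 307201.35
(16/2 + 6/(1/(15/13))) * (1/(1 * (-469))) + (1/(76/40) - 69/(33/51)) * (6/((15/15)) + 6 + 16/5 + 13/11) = -121829295299/70085015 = -1738.31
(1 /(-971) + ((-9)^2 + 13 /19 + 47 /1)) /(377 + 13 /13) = 1187038 /3486861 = 0.34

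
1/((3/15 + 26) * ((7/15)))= 75/917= 0.08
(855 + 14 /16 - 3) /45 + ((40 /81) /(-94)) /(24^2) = 51950297 /2741040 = 18.95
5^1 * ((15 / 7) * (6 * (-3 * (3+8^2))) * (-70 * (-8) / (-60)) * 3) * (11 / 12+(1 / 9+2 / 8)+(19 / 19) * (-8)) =-2432100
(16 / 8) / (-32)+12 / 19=173 / 304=0.57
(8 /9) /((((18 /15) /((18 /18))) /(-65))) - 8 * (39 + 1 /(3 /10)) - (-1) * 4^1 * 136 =4244 /27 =157.19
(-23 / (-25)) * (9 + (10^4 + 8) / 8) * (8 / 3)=15456 / 5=3091.20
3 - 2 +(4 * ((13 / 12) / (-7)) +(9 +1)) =218 / 21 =10.38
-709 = -709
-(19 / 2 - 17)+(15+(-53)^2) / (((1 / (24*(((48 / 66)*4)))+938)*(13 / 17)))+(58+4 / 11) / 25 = 14186918883 / 1030164850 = 13.77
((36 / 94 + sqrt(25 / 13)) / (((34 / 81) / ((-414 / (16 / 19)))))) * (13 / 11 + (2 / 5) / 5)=-110544831 * sqrt(13) / 194480 - 994903479 / 1757800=-2615.43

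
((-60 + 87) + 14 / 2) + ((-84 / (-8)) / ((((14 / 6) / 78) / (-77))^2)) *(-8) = -556539950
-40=-40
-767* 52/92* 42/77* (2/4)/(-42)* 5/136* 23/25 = 9971/104720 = 0.10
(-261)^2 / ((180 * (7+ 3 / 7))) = 52983 / 1040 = 50.95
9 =9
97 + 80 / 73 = 7161 / 73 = 98.10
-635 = -635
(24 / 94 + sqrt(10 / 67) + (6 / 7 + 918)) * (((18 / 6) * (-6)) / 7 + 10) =52 * sqrt(670) / 469 + 15724176 / 2303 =6830.56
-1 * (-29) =29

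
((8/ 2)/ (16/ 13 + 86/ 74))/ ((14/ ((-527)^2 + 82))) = 267254182/ 8057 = 33170.43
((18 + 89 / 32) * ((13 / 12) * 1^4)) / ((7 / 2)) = 1235 / 192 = 6.43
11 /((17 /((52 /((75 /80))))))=9152 /255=35.89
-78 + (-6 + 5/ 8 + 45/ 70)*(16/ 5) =-652/ 7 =-93.14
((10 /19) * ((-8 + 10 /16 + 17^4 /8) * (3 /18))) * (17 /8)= 3547135 /1824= 1944.70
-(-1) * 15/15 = 1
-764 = -764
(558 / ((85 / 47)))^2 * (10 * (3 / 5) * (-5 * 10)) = -8253636912 / 289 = -28559297.27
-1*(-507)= 507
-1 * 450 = -450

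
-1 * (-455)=455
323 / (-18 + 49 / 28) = -1292 / 65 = -19.88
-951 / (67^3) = -951 / 300763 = -0.00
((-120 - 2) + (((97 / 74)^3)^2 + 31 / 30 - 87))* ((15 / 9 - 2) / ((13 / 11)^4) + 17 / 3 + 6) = -246124177027124682209 / 105522785233126560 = -2332.43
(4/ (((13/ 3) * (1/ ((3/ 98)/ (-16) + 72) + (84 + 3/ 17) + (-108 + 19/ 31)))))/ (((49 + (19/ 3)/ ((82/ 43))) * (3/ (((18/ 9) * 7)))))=-102449720142/ 28864908298915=-0.00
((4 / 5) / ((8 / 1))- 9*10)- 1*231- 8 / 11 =-35379 / 110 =-321.63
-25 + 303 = 278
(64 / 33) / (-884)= -16 / 7293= -0.00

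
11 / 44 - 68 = -271 / 4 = -67.75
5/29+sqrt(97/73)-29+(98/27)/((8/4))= -21151/783+sqrt(7081)/73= -25.86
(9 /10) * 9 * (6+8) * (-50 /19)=-5670 /19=-298.42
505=505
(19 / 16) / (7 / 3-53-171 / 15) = -15 / 784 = -0.02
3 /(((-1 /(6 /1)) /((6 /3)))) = -36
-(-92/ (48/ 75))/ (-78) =-575/ 312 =-1.84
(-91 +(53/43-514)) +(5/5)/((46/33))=-1192833/1978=-603.05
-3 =-3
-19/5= -3.80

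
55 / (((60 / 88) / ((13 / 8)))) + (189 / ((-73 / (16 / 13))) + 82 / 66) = 16177015 / 125268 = 129.14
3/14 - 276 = -275.79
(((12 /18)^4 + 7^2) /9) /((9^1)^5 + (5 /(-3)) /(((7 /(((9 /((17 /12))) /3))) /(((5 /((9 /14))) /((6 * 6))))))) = 67745 /731792907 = 0.00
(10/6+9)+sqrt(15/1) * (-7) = 32/3- 7 * sqrt(15) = -16.44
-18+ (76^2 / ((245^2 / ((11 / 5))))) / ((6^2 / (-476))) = -8025862 / 385875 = -20.80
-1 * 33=-33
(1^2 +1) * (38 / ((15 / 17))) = 1292 / 15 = 86.13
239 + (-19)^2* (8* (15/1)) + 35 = 43594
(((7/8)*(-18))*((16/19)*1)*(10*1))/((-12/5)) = 1050/19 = 55.26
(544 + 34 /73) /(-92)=-19873 /3358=-5.92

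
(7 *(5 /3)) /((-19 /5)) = -175 /57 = -3.07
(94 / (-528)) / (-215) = 47 / 56760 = 0.00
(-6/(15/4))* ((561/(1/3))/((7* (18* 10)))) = -374/175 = -2.14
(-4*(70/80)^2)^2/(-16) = -2401/4096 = -0.59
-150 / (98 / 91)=-975 / 7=-139.29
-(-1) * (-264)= -264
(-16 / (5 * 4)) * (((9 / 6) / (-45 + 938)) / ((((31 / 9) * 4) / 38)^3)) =-789507 / 28003540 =-0.03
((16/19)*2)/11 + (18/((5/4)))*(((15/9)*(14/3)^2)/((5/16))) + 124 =5632612/3135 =1796.69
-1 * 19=-19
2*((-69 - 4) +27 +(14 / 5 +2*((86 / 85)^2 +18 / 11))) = -6021016 / 79475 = -75.76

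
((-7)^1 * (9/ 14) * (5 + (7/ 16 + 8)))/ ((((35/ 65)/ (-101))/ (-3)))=-7621965/ 224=-34026.63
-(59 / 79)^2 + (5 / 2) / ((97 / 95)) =2289161 / 1210754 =1.89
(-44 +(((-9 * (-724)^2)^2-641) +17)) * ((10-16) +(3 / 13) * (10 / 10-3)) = -1869470298896592 / 13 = -143805407607430.15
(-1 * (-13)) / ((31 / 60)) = 780 / 31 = 25.16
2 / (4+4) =1 / 4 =0.25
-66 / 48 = -11 / 8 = -1.38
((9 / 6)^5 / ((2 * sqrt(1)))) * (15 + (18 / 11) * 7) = 70713 / 704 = 100.44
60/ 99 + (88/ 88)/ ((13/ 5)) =425/ 429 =0.99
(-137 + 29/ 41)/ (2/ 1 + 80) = -2794/ 1681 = -1.66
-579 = -579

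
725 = 725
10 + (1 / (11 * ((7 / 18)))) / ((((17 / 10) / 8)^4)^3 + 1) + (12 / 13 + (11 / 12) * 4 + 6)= 4297235074756403550153352391 / 206364590387822578400972283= 20.82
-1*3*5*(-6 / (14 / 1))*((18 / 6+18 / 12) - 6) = -135 / 14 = -9.64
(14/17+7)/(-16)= -133/272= -0.49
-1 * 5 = -5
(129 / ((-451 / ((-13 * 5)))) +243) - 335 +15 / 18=-196387 / 2706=-72.57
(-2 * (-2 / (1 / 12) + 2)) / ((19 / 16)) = 704 / 19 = 37.05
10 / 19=0.53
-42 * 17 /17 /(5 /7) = -294 /5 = -58.80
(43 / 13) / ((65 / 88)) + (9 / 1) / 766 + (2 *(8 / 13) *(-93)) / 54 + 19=124490591 / 5825430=21.37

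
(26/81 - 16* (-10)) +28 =15254/81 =188.32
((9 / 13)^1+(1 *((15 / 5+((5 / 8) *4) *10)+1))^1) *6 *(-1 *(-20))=46320 / 13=3563.08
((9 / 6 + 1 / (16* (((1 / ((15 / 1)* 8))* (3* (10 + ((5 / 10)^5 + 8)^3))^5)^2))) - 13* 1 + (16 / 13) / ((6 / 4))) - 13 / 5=-27234932019791887681228290334846916702471874810390772488285401836636462556307977 / 2050902391913272098026459399613348843360890209046025638211317948760316841541570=-13.28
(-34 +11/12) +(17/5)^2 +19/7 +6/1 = -26899/2100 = -12.81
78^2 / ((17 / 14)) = 85176 / 17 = 5010.35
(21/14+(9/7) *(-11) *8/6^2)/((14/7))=-23/28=-0.82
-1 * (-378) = 378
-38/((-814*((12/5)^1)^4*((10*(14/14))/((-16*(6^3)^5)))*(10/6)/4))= -1033971609600/407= -2540470785.26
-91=-91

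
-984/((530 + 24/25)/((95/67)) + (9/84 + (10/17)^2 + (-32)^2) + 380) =-0.55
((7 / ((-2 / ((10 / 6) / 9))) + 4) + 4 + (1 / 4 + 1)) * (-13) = -12077 / 108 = -111.82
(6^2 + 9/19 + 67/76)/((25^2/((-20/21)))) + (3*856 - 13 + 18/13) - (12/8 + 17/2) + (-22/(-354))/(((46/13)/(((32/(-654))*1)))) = 732601845013102/287709274125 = 2546.33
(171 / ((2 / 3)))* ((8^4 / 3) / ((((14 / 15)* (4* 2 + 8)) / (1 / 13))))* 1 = 164160 / 91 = 1803.96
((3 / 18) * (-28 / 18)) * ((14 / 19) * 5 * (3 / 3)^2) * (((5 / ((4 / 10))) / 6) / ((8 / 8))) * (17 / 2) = -104125 / 6156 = -16.91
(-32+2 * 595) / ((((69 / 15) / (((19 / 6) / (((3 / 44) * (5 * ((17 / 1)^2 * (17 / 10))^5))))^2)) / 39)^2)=7965978459460736000000000000000000 / 8629730402501219619211083806985696947196445879629789432564968719479038108514147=0.00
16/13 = 1.23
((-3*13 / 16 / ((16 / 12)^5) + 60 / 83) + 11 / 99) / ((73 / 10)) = 15639565 / 446717952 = 0.04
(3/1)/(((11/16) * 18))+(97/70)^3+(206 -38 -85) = 972339209/11319000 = 85.90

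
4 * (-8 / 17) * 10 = -320 / 17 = -18.82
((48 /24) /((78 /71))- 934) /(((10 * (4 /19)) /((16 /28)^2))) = -144.58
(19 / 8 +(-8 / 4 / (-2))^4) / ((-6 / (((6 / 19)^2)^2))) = -729 / 130321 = -0.01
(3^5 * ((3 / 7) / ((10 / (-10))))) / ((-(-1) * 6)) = -243 / 14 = -17.36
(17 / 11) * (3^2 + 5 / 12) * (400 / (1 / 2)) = 384200 / 33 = 11642.42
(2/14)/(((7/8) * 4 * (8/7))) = 1/28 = 0.04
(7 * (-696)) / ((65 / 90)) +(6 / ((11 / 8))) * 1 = -964032 / 143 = -6741.48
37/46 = 0.80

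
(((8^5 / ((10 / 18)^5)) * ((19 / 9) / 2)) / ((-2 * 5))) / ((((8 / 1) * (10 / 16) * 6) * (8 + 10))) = -9455616 / 78125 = -121.03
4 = 4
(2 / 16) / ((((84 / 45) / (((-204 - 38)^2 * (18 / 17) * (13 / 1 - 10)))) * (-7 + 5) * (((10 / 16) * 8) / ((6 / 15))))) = -1185921 / 2380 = -498.29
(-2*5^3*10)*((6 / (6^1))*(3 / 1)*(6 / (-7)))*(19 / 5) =171000 / 7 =24428.57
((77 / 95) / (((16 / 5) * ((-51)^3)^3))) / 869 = -7 / 56057310796940271216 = -0.00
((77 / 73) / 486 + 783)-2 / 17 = 472178011 / 603126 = 782.88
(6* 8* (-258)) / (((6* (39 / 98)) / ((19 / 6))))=-640528 / 39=-16423.79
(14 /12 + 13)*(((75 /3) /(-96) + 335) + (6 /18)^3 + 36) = 27229835 /5184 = 5252.67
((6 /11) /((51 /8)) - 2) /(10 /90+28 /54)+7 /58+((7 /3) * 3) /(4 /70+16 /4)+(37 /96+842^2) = 445493934015101 /628373856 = 708963.19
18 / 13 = 1.38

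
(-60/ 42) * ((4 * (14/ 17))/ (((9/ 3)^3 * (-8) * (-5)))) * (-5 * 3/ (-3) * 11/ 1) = -110/ 459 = -0.24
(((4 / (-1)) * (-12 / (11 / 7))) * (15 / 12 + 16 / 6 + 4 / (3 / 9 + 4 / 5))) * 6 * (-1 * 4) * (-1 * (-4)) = -4083072 / 187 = -21834.61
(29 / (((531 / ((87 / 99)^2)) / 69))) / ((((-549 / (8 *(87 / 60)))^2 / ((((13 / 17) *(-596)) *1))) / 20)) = -58482700742336 / 4938155491005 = -11.84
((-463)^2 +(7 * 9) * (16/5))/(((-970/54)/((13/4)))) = -376571403/9700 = -38821.79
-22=-22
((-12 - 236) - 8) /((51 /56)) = -14336 /51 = -281.10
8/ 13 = 0.62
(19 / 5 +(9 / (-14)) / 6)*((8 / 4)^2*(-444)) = -229548 / 35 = -6558.51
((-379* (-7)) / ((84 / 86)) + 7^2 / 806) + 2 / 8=13136885 / 4836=2716.48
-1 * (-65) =65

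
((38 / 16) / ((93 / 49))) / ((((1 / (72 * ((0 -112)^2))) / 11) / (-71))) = -27362641152 / 31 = -882665843.61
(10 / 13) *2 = 20 / 13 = 1.54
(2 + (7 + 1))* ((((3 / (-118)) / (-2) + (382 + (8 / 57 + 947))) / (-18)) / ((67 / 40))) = -893988350 / 2027889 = -440.85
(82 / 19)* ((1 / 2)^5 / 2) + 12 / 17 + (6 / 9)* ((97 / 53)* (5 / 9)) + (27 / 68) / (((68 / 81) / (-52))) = -5819197321 / 251443872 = -23.14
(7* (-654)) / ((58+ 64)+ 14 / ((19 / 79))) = -43491 / 1712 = -25.40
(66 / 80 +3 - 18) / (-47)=567 / 1880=0.30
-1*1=-1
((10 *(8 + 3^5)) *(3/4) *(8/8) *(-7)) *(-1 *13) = 342615/2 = 171307.50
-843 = -843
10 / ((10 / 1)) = 1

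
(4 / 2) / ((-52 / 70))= -35 / 13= -2.69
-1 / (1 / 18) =-18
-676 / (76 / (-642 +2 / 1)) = 108160 / 19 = 5692.63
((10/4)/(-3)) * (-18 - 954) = 810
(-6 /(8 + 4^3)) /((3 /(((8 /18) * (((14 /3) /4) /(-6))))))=7 /2916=0.00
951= 951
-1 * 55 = -55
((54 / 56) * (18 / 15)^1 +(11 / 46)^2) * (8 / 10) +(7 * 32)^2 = 4645133133 / 92575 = 50176.97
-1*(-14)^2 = -196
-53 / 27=-1.96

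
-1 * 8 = -8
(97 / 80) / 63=97 / 5040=0.02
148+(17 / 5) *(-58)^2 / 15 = 68288 / 75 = 910.51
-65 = -65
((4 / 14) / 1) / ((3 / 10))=20 / 21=0.95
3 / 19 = 0.16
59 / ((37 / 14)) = 826 / 37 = 22.32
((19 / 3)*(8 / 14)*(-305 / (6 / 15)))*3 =-57950 / 7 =-8278.57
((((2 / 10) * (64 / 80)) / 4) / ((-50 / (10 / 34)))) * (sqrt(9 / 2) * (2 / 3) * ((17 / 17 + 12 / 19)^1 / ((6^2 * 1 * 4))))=-31 * sqrt(2) / 11628000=-0.00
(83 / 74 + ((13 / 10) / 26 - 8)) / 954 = -5053 / 705960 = -0.01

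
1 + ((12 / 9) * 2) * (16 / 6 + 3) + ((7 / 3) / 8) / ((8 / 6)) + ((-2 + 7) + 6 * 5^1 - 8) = 12479 / 288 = 43.33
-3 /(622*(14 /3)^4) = -243 /23894752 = -0.00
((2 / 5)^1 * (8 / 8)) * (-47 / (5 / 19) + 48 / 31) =-54886 / 775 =-70.82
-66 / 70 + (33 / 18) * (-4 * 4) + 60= 3121 / 105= 29.72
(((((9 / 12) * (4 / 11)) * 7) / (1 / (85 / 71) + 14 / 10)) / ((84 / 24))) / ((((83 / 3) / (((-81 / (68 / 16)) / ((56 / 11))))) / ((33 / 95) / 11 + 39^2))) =-52669521 / 1048705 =-50.22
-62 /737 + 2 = 1412 /737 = 1.92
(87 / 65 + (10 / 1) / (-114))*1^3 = 1.25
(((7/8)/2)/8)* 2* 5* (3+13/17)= 2.06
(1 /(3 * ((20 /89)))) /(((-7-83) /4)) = -89 /1350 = -0.07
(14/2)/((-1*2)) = -3.50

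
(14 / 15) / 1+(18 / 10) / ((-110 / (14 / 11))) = 8281 / 9075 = 0.91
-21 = -21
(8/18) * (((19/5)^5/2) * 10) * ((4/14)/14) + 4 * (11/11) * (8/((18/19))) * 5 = 18818132/91875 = 204.82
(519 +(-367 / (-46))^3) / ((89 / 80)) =999482470 / 1082863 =923.00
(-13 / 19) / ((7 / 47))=-611 / 133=-4.59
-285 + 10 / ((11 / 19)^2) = -30875 / 121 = -255.17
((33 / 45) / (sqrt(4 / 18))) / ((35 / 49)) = 77*sqrt(2) / 50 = 2.18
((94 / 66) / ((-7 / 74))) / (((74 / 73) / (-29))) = 99499 / 231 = 430.73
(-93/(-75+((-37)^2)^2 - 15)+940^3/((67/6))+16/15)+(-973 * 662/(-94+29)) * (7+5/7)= 1823062642920045823/24484737615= 74457103.51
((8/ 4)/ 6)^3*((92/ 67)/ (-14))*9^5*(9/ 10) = -452709/ 2345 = -193.05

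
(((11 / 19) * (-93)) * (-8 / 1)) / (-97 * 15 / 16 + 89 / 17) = -2226048 / 442909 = -5.03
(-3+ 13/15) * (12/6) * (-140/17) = 35.14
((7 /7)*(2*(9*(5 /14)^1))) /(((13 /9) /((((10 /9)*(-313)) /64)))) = -70425 /2912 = -24.18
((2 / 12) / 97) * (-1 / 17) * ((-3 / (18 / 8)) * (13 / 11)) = 0.00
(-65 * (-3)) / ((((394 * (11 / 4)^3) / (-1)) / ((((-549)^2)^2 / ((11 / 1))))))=-566857591878240 / 2884277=-196533686.56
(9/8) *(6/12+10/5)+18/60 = 249/80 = 3.11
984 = 984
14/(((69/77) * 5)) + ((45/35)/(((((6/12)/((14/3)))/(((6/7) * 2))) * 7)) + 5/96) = 3308239/540960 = 6.12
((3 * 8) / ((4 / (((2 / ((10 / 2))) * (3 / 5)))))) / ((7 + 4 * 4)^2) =36 / 13225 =0.00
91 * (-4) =-364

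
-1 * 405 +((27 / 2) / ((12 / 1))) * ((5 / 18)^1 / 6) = -38875 / 96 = -404.95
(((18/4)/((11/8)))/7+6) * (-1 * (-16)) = 7968/77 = 103.48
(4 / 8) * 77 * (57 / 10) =4389 / 20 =219.45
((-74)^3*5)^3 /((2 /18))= -74857962121964352000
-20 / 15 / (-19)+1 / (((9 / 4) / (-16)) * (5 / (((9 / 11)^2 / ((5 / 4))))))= -119228 / 172425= -0.69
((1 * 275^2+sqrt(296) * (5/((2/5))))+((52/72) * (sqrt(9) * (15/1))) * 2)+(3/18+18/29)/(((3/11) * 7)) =75905.47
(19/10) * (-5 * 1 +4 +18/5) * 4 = 494/25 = 19.76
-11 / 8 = -1.38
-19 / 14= -1.36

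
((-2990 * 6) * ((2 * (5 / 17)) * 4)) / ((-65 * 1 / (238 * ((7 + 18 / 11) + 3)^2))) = 20928190.41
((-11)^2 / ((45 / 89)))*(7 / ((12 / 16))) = 301532 / 135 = 2233.57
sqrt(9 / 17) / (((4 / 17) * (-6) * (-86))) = sqrt(17) / 688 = 0.01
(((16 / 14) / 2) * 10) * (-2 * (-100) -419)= -8760 / 7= -1251.43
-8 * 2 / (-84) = 4 / 21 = 0.19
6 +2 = 8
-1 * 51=-51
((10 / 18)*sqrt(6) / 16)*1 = 0.09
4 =4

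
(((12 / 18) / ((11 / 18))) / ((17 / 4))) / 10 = 0.03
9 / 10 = 0.90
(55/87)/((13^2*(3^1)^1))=55/44109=0.00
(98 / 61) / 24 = 49 / 732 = 0.07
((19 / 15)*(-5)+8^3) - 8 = 1493 / 3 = 497.67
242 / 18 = 13.44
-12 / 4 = -3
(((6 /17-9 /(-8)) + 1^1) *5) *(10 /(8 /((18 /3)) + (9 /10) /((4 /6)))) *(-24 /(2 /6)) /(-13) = 9099000 /35581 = 255.73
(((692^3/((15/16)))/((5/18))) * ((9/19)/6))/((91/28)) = 30910341.62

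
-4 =-4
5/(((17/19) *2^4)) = 95/272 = 0.35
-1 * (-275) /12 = 22.92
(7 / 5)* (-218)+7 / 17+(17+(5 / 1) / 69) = -1687453 / 5865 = -287.72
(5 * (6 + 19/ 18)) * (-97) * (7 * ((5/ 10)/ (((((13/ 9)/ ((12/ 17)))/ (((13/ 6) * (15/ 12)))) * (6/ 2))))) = -2155825/ 408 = -5283.88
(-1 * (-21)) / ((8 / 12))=63 / 2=31.50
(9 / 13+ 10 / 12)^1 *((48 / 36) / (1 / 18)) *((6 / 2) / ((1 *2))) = 714 / 13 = 54.92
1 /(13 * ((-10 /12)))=-6 /65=-0.09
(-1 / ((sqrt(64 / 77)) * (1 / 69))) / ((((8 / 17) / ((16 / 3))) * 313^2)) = -391 * sqrt(77) / 391876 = -0.01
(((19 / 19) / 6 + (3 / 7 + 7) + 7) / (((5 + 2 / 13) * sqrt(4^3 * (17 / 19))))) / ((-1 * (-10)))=7969 * sqrt(323) / 3827040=0.04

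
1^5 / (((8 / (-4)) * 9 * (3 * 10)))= -1 / 540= -0.00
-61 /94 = -0.65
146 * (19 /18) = 1387 /9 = 154.11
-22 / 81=-0.27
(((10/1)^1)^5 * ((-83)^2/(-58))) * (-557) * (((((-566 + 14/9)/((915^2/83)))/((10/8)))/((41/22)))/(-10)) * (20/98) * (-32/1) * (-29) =1822408894558208000/605514609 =3009686087.62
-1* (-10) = 10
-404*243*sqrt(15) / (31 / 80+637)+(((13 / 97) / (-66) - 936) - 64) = -6402013 / 6402 - 2617920*sqrt(15) / 16997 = -1596.53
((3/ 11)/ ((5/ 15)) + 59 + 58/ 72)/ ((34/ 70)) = 840245/ 6732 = 124.81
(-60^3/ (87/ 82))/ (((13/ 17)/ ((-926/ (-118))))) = -46470384000/ 22243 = -2089213.87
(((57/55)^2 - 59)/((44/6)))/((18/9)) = -262839/66550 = -3.95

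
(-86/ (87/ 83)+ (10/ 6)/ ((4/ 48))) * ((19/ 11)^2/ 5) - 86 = -123.02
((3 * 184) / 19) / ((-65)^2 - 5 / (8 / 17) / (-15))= 13248 / 1926923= 0.01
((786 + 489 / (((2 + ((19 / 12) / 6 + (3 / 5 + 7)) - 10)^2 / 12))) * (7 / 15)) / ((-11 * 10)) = -127063331 / 94325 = -1347.08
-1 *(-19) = 19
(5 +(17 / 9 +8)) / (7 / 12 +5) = 8 / 3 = 2.67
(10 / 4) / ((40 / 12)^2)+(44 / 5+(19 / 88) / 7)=6973 / 770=9.06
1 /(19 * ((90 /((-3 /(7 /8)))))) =-0.00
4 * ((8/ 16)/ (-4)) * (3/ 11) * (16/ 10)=-12/ 55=-0.22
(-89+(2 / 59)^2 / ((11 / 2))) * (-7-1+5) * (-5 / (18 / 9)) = -667.50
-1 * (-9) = 9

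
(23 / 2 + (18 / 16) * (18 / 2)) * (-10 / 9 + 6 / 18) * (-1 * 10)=168.19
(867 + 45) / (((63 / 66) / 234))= 1564992 / 7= 223570.29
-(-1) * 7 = 7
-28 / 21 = -4 / 3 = -1.33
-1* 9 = -9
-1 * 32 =-32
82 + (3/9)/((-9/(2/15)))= 33208/405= 82.00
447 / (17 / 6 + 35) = 2682 / 227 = 11.81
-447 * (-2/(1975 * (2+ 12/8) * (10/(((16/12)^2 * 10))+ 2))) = 28608/566825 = 0.05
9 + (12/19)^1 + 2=221/19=11.63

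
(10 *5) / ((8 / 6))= 37.50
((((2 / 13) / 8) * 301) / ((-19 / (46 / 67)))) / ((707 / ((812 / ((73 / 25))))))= -0.08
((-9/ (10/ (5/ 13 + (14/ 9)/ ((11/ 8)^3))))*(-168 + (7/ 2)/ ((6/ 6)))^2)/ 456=-16569424039/ 315606720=-52.50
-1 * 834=-834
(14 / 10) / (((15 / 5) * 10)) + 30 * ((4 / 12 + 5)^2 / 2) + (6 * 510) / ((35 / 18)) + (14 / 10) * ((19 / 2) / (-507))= 59161871 / 29575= 2000.40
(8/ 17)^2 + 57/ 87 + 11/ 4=121579/ 33524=3.63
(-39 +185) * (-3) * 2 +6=-870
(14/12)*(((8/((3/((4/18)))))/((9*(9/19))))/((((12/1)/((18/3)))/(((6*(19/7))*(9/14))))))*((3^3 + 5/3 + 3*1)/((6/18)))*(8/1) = 1097440/1701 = 645.17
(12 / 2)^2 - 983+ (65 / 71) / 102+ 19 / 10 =-945.09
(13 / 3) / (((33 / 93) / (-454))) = -182962 / 33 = -5544.30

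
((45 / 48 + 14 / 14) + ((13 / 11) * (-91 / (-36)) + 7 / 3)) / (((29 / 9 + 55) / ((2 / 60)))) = 11497 / 2766720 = 0.00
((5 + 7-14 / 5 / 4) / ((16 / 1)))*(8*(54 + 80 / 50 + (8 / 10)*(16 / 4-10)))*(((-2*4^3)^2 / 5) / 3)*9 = 352690176 / 125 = 2821521.41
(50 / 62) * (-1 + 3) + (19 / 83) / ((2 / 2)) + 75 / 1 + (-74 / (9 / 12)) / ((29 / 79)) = -42965914 / 223851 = -191.94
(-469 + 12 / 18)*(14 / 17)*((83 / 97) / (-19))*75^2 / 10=306114375 / 31331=9770.34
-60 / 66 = -10 / 11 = -0.91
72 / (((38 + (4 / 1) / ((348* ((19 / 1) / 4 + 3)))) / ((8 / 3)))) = 258912 / 51245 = 5.05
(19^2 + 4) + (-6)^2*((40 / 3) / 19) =7415 / 19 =390.26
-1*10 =-10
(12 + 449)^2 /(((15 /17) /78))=93934282 /5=18786856.40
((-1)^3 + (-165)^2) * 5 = 136120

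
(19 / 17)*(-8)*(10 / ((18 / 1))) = -760 / 153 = -4.97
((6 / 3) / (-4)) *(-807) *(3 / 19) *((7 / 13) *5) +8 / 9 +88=1157815 / 4446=260.42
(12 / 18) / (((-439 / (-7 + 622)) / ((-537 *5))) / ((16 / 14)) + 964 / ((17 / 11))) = 149715600 / 140081013041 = 0.00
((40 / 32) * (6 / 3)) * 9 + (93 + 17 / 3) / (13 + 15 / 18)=4919 / 166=29.63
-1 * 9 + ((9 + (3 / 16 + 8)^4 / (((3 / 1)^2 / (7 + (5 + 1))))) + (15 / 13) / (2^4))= 49771039609 / 7667712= 6490.99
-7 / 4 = -1.75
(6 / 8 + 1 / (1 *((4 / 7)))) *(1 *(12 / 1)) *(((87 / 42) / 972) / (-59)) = -145 / 133812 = -0.00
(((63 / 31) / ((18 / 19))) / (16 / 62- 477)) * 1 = -133 / 29558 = -0.00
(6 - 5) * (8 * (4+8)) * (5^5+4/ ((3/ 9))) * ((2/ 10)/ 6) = 50192/ 5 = 10038.40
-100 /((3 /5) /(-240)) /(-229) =-40000 /229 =-174.67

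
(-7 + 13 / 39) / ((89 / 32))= -640 / 267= -2.40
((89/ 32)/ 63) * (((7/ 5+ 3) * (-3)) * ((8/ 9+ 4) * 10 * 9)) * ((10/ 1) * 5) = -269225/ 21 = -12820.24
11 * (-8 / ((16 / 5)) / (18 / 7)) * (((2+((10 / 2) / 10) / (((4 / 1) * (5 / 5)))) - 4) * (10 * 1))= 9625 / 48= 200.52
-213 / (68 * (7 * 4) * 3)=-71 / 1904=-0.04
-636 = -636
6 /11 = 0.55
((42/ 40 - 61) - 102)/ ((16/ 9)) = -29151/ 320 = -91.10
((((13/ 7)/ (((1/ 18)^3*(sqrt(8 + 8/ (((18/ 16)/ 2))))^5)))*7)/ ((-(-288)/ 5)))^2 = 65474062641/ 204800000000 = 0.32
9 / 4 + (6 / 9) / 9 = 251 / 108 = 2.32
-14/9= -1.56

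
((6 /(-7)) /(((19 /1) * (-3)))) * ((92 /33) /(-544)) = -0.00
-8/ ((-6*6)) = 0.22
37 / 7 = 5.29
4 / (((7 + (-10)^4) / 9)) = 36 / 10007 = 0.00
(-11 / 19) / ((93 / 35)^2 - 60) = 13475 / 1232169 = 0.01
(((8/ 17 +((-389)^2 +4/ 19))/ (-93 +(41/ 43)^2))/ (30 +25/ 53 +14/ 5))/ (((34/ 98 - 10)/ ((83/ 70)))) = 21572619461799/ 3556134911384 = 6.07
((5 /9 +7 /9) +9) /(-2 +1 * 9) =31 /21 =1.48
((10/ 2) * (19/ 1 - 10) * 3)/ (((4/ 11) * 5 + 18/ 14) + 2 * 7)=3465/ 439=7.89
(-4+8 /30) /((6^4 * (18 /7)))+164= 7173311 /43740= 164.00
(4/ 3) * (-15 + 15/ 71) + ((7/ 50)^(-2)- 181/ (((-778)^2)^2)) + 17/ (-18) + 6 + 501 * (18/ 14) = 7806273835872904093/ 11471371012460016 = 680.50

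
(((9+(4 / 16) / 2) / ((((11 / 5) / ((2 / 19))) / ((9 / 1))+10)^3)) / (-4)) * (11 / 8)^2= -804907125 / 349168135424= -0.00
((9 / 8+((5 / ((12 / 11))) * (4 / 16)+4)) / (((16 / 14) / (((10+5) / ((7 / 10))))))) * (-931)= -7005775 / 64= -109465.23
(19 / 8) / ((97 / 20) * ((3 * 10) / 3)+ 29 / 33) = 627 / 13036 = 0.05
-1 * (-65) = 65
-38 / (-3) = 38 / 3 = 12.67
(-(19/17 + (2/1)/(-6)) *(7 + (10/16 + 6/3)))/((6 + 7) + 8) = -55/153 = -0.36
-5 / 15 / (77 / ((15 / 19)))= -5 / 1463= -0.00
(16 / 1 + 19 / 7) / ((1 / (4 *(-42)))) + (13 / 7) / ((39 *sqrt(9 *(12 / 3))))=-396143 / 126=-3143.99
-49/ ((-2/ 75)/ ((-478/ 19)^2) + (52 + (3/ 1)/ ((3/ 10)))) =-59977050/ 75889277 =-0.79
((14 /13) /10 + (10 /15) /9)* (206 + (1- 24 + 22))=13079 /351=37.26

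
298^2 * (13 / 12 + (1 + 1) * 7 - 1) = 3751969 / 3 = 1250656.33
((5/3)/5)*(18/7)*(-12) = -72/7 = -10.29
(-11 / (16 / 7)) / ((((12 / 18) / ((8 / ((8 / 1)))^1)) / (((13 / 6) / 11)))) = -91 / 64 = -1.42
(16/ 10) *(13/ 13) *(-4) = -32/ 5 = -6.40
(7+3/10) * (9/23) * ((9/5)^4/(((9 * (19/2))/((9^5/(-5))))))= -28281695697/6828125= -4141.94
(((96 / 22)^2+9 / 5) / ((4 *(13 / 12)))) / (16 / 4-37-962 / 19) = -0.06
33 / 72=0.46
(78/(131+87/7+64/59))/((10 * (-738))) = -5369/73411320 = -0.00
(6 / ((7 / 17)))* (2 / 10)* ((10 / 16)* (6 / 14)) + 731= 143429 / 196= 731.78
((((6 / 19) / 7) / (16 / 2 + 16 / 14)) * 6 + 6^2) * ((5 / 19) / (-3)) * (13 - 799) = 7174215 / 2888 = 2484.15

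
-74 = -74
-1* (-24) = 24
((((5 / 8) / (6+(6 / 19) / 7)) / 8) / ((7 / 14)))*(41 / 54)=27265 / 1389312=0.02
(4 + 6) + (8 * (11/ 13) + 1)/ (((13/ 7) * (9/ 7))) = 13.25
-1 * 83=-83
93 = 93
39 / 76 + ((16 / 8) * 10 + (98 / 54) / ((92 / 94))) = 1055653 / 47196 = 22.37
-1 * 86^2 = -7396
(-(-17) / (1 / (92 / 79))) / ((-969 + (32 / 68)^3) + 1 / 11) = -42261626 / 2068106319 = -0.02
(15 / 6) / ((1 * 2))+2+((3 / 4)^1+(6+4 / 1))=14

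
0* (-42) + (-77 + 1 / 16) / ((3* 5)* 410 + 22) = -1231 / 98752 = -0.01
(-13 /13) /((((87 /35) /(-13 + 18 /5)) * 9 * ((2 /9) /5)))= 1645 /174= 9.45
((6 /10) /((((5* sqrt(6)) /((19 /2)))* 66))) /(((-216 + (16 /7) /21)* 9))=-931* sqrt(6) /628372800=-0.00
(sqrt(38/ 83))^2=38/ 83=0.46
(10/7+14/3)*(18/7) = 768/49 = 15.67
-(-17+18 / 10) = 76 / 5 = 15.20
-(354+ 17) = -371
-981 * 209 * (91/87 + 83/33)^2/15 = -8017851648/46255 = -173340.22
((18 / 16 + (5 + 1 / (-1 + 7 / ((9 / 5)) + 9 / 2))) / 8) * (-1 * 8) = -6661 / 1064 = -6.26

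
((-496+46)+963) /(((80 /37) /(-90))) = -170829 /8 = -21353.62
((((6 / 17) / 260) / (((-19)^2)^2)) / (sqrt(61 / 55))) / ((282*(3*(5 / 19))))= sqrt(3355) / 1303773123900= 0.00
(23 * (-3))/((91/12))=-828/91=-9.10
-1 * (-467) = 467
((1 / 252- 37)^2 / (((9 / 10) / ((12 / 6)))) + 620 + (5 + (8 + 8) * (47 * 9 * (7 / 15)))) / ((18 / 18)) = 6824.97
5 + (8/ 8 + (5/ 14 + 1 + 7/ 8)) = 461/ 56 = 8.23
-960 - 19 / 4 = -3859 / 4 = -964.75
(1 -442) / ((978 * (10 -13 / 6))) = -441 / 7661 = -0.06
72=72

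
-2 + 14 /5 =4 /5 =0.80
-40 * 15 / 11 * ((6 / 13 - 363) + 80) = 2203800 / 143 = 15411.19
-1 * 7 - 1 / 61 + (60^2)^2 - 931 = 790502781 / 61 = 12959061.98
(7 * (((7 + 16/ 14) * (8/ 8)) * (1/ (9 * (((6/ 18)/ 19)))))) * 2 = 722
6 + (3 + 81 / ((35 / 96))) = 8091 / 35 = 231.17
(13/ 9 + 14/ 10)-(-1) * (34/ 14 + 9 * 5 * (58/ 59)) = 920149/ 18585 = 49.51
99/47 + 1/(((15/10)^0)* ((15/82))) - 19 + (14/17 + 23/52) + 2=-5086169/623220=-8.16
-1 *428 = -428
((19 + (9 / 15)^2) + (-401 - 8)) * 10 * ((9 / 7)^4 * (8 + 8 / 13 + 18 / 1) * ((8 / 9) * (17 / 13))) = -668307099168 / 2028845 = -329402.74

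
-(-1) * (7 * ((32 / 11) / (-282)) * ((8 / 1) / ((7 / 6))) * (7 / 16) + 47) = 24187 / 517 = 46.78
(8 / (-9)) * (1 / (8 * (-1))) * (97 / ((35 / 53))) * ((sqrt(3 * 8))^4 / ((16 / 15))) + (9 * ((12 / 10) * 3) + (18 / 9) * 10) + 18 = 310924 / 35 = 8883.54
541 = 541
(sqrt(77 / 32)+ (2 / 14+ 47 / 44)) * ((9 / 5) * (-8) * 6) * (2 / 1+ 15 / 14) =-1161 * sqrt(154) / 35 - 866106 / 2695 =-733.02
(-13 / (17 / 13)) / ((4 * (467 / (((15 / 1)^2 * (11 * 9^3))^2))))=-550163998580625 / 31756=-17324725991.33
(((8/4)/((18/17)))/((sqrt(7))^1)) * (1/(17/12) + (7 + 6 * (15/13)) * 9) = 9283 * sqrt(7)/273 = 89.97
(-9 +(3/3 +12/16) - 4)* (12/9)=-15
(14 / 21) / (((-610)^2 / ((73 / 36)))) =0.00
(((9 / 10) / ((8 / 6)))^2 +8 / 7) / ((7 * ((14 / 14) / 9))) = 2.06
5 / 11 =0.45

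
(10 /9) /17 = 0.07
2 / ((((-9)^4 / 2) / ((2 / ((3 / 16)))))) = 128 / 19683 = 0.01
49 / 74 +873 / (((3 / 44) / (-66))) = -62534687 / 74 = -845063.34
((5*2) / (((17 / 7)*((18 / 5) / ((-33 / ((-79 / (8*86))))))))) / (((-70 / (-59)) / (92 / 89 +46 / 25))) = 1427498864 / 1792905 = 796.19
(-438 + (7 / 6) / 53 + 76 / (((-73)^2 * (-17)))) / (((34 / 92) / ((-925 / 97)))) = 268438279001975 / 23752669263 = 11301.39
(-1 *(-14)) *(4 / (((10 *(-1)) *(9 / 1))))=-0.62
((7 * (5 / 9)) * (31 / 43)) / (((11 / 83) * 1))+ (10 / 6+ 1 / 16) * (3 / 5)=7557731 / 340560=22.19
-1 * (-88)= 88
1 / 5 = 0.20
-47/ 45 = -1.04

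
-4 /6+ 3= 7 /3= 2.33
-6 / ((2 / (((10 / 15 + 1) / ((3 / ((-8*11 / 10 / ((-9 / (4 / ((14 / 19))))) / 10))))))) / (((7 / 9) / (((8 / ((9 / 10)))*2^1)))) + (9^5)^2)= -418 / 242912657403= -0.00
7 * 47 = 329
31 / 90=0.34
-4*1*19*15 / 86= -570 / 43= -13.26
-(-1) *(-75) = -75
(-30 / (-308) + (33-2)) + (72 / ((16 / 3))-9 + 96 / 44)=2909 / 77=37.78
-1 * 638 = -638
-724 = -724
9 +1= 10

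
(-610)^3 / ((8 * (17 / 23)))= -652570375 / 17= -38386492.65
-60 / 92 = -15 / 23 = -0.65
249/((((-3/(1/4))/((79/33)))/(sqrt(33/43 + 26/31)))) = -6557 * sqrt(2853953)/175956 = -62.95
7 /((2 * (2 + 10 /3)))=21 /32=0.66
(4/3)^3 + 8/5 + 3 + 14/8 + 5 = 7409/540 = 13.72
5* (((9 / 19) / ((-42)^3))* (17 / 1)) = -85 / 156408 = -0.00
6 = 6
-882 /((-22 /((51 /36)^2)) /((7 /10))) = 56.32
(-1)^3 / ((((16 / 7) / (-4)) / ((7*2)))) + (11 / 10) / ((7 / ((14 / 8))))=991 / 40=24.78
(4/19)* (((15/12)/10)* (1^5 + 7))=4/19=0.21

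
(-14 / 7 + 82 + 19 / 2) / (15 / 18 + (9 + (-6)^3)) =-537 / 1237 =-0.43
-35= -35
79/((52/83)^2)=544231/2704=201.27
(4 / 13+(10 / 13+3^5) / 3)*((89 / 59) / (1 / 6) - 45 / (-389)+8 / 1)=1253279009 / 895089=1400.17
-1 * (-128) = 128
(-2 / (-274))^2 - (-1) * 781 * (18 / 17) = 263854619 / 319073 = 826.94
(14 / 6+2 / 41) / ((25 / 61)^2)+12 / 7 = 8554271 / 538125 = 15.90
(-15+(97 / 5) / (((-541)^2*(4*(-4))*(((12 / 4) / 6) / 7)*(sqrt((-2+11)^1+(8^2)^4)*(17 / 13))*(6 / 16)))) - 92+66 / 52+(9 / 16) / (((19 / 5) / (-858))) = -459889 / 1976 - 8827*sqrt(671089) / 250429124501475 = -232.74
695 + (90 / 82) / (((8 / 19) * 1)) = 228815 / 328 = 697.61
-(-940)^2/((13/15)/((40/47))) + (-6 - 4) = -11280130/13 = -867702.31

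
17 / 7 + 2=31 / 7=4.43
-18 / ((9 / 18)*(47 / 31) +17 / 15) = -16740 / 1759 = -9.52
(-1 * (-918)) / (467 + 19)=17 / 9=1.89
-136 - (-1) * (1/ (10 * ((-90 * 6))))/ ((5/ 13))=-3672013/ 27000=-136.00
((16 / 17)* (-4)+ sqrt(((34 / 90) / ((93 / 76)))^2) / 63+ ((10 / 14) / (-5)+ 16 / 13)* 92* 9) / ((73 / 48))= 836288096512 / 1417848705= 589.83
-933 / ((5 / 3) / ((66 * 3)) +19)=-554202 / 11291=-49.08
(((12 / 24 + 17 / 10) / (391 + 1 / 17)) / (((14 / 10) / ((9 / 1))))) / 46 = 561 / 713552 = 0.00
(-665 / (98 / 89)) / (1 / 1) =-8455 / 14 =-603.93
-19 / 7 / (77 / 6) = -114 / 539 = -0.21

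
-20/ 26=-10/ 13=-0.77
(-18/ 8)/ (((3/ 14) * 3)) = -7/ 2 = -3.50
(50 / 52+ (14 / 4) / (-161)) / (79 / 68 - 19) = -19108 / 362687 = -0.05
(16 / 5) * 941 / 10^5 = 941 / 31250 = 0.03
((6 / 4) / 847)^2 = 9 / 2869636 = 0.00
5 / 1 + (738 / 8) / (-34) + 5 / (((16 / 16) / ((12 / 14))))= 6257 / 952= 6.57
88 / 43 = 2.05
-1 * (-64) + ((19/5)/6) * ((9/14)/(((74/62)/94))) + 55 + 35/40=1574101/10360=151.94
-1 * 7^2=-49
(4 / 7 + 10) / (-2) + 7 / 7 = -30 / 7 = -4.29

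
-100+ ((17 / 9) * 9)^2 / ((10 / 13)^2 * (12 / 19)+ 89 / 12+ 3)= -30441752 / 415775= -73.22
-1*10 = -10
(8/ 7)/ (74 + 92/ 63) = 36/ 2377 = 0.02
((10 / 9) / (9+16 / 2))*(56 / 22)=280 / 1683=0.17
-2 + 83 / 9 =65 / 9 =7.22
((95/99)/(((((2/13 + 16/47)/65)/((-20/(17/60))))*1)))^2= 569398522225000000/7175953521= 79348134.09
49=49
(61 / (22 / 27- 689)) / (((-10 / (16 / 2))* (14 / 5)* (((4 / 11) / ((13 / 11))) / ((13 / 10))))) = 278343 / 2601340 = 0.11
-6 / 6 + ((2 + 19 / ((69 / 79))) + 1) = 1639 / 69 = 23.75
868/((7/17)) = 2108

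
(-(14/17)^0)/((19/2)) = -2/19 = -0.11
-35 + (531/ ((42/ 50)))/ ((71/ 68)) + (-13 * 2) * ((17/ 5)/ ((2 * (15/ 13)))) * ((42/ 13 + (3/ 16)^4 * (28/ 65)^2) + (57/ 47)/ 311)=446.51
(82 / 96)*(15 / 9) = 205 / 144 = 1.42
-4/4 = -1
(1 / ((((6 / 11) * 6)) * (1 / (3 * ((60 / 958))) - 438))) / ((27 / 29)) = -1595 / 2102814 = -0.00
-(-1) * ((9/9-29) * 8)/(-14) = 16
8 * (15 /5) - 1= 23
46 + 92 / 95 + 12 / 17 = 76994 / 1615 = 47.67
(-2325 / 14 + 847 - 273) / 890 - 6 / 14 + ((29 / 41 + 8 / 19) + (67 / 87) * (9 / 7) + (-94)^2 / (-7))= -354708345539 / 281483860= -1260.14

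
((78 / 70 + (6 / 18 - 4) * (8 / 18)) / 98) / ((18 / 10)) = -487 / 166698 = -0.00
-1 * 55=-55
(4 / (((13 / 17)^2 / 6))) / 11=3.73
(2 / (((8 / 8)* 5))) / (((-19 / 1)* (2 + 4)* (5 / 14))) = -14 / 1425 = -0.01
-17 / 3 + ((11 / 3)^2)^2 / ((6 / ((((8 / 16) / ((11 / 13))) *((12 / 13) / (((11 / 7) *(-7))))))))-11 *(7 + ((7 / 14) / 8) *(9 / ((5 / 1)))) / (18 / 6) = -215393 / 6480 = -33.24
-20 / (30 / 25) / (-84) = 25 / 126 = 0.20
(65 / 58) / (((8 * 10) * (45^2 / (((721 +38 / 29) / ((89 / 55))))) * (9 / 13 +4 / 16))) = 38940473 / 11883027240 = 0.00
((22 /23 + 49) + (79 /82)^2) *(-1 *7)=-55085933 /154652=-356.19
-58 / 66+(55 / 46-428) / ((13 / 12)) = -3896005 / 9867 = -394.85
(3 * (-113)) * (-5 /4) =1695 /4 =423.75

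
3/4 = 0.75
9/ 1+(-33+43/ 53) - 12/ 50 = -31043/ 1325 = -23.43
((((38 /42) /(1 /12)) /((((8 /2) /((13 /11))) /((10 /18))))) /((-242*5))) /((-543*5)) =247 /455321790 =0.00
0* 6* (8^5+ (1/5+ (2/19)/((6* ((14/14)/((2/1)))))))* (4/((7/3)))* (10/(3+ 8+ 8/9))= 0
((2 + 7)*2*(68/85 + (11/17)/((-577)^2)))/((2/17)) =203753043/1664645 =122.40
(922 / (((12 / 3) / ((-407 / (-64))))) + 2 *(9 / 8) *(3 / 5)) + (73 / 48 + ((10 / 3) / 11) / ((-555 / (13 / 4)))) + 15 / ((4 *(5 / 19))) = 3476521057 / 2344320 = 1482.95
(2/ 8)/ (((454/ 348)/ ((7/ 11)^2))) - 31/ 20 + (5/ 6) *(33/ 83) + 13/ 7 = 228545703/ 319166540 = 0.72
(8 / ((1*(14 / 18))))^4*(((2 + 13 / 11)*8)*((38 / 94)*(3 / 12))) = 5106032640 / 177331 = 28793.80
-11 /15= -0.73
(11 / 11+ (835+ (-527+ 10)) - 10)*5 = 1545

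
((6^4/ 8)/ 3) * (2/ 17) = 108/ 17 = 6.35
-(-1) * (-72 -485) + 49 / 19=-10534 / 19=-554.42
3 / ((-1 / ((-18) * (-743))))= -40122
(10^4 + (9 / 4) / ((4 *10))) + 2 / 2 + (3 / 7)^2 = 78409721 / 7840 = 10001.24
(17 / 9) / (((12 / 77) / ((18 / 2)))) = 1309 / 12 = 109.08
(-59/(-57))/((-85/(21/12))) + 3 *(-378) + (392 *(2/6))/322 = -1133.62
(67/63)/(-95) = -67/5985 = -0.01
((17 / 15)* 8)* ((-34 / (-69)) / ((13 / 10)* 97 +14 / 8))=18496 / 529299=0.03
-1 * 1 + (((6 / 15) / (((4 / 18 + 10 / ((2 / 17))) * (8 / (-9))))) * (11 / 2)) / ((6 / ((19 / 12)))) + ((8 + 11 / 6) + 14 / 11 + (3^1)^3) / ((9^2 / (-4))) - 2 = -3207774473 / 656061120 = -4.89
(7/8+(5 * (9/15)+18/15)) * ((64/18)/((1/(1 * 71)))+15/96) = 14768047/11520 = 1281.95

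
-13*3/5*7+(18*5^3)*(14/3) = 52227/5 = 10445.40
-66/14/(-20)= 0.24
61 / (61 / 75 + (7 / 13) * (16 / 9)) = 178425 / 5179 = 34.45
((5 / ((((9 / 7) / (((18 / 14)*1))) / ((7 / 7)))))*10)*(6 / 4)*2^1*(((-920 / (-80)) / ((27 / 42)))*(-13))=-104650 / 3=-34883.33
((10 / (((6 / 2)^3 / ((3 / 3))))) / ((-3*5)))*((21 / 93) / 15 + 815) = -757964 / 37665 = -20.12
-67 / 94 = -0.71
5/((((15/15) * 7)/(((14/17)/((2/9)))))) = 45/17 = 2.65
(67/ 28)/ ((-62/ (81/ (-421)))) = 5427/ 730856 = 0.01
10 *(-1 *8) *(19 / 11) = -1520 / 11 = -138.18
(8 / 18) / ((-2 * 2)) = -0.11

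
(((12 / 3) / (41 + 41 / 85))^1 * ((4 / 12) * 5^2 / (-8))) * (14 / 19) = -14875 / 200982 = -0.07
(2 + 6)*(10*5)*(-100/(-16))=2500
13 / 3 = 4.33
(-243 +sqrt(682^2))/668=439/668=0.66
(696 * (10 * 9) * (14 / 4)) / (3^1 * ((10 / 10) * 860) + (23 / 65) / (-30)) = 61074000 / 718711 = 84.98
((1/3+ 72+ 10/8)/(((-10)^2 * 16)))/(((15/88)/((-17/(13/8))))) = -165121/58500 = -2.82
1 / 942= 0.00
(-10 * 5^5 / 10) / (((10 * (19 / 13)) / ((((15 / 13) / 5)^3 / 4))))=-16875 / 25688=-0.66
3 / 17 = 0.18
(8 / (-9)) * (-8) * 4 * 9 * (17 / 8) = 544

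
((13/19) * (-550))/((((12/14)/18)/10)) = -1501500/19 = -79026.32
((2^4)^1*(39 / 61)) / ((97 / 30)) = 18720 / 5917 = 3.16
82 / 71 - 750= -53168 / 71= -748.85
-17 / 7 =-2.43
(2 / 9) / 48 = 1 / 216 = 0.00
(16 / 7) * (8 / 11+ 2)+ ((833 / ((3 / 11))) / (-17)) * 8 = -1431.10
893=893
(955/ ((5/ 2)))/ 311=382/ 311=1.23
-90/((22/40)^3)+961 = 559091/1331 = 420.05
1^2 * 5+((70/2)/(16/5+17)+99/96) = 25093/3232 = 7.76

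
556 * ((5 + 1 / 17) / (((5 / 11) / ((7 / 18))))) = 1840916 / 765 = 2406.43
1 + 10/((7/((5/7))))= 99/49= 2.02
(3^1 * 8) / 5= 24 / 5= 4.80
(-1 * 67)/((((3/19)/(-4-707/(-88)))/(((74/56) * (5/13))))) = -83604275/96096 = -870.01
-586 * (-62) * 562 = 20418584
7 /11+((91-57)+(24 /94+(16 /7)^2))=1016263 /25333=40.12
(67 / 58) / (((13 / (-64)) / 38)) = -81472 / 377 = -216.11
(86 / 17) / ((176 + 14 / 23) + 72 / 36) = 989 / 34918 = 0.03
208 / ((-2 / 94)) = -9776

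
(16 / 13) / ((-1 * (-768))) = 1 / 624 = 0.00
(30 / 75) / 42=1 / 105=0.01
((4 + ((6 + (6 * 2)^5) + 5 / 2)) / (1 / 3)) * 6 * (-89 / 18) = -44294321 / 2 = -22147160.50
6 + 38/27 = 200/27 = 7.41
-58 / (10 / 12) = -348 / 5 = -69.60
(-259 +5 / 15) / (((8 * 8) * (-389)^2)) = -97 / 3631704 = -0.00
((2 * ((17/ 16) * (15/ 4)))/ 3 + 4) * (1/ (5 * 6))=71/ 320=0.22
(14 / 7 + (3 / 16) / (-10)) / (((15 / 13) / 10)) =4121 / 240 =17.17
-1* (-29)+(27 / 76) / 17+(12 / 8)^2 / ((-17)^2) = 318793 / 10982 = 29.03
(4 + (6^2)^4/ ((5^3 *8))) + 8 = 211452/ 125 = 1691.62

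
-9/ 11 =-0.82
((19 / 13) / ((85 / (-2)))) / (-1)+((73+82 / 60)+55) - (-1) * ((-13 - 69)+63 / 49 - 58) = -432227 / 46410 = -9.31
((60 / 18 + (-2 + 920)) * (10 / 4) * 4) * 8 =221120 / 3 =73706.67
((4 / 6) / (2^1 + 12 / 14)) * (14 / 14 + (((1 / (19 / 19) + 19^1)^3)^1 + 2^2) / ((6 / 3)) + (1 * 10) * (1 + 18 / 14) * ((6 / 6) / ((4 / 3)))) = 28141 / 30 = 938.03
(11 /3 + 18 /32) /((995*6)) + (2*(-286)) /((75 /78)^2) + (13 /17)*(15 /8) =-375862532413 /608940000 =-617.24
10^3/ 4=250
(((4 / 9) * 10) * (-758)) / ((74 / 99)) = -166760 / 37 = -4507.03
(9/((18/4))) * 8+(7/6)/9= 871/54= 16.13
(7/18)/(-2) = -7/36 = -0.19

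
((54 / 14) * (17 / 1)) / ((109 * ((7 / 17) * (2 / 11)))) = 8.04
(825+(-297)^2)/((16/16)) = 89034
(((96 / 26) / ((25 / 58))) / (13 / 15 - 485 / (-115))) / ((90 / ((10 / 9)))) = 10672 / 513045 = 0.02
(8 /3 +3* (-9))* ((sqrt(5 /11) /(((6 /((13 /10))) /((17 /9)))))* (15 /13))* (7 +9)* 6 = -9928* sqrt(55) /99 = -743.72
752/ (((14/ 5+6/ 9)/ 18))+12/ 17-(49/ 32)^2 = 883259203/ 226304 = 3902.98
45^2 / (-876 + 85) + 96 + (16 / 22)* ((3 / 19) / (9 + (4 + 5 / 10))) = 139039247 / 1487871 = 93.45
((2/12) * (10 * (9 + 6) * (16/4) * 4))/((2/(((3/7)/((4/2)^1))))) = 42.86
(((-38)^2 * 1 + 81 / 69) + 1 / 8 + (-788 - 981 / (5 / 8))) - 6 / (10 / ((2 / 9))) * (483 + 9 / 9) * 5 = -3408511 / 2760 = -1234.97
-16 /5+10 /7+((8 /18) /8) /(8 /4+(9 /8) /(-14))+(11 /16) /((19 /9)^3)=-2481560533 /1486482480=-1.67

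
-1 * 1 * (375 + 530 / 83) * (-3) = 94965 / 83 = 1144.16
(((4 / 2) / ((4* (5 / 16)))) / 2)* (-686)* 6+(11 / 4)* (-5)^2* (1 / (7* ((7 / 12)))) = -3275.96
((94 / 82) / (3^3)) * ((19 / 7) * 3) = 893 / 2583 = 0.35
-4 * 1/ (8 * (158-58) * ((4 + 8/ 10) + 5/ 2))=-1/ 1460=-0.00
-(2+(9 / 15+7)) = -48 / 5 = -9.60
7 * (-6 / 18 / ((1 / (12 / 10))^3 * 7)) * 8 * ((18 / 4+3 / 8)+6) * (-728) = 4560192 / 125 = 36481.54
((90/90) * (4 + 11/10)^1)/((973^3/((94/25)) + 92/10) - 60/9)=7191/345437747447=0.00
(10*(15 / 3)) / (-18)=-25 / 9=-2.78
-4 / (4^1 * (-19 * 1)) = 1 / 19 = 0.05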